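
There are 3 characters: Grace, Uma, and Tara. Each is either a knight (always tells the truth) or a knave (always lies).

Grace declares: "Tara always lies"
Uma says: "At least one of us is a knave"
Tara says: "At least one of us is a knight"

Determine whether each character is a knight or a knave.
Grace is a knave.
Uma is a knight.
Tara is a knight.

Verification:
- Grace (knave) says "Tara always lies" - this is FALSE (a lie) because Tara is a knight.
- Uma (knight) says "At least one of us is a knave" - this is TRUE because Grace is a knave.
- Tara (knight) says "At least one of us is a knight" - this is TRUE because Uma and Tara are knights.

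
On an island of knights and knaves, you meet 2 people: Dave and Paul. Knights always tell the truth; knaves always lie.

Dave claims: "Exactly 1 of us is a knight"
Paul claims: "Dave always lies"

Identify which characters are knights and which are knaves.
Dave is a knight.
Paul is a knave.

Verification:
- Dave (knight) says "Exactly 1 of us is a knight" - this is TRUE because there are 1 knights.
- Paul (knave) says "Dave always lies" - this is FALSE (a lie) because Dave is a knight.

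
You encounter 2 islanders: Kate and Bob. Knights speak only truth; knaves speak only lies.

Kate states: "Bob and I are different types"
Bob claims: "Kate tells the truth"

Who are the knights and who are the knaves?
Kate is a knave.
Bob is a knave.

Verification:
- Kate (knave) says "Bob and I are different types" - this is FALSE (a lie) because Kate is a knave and Bob is a knave.
- Bob (knave) says "Kate tells the truth" - this is FALSE (a lie) because Kate is a knave.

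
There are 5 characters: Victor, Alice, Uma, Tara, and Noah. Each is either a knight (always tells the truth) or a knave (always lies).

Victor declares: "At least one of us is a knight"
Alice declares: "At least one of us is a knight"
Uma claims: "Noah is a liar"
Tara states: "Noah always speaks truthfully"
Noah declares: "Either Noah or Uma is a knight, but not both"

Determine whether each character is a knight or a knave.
Victor is a knight.
Alice is a knight.
Uma is a knave.
Tara is a knight.
Noah is a knight.

Verification:
- Victor (knight) says "At least one of us is a knight" - this is TRUE because Victor, Alice, Tara, and Noah are knights.
- Alice (knight) says "At least one of us is a knight" - this is TRUE because Victor, Alice, Tara, and Noah are knights.
- Uma (knave) says "Noah is a liar" - this is FALSE (a lie) because Noah is a knight.
- Tara (knight) says "Noah always speaks truthfully" - this is TRUE because Noah is a knight.
- Noah (knight) says "Either Noah or Uma is a knight, but not both" - this is TRUE because Noah is a knight and Uma is a knave.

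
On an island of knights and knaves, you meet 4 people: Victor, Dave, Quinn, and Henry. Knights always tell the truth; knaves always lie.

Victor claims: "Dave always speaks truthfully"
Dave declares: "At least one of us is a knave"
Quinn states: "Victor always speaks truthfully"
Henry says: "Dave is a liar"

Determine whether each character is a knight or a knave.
Victor is a knight.
Dave is a knight.
Quinn is a knight.
Henry is a knave.

Verification:
- Victor (knight) says "Dave always speaks truthfully" - this is TRUE because Dave is a knight.
- Dave (knight) says "At least one of us is a knave" - this is TRUE because Henry is a knave.
- Quinn (knight) says "Victor always speaks truthfully" - this is TRUE because Victor is a knight.
- Henry (knave) says "Dave is a liar" - this is FALSE (a lie) because Dave is a knight.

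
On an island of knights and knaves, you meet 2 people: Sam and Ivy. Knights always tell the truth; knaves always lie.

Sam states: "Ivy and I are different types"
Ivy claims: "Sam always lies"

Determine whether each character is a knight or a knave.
Sam is a knight.
Ivy is a knave.

Verification:
- Sam (knight) says "Ivy and I are different types" - this is TRUE because Sam is a knight and Ivy is a knave.
- Ivy (knave) says "Sam always lies" - this is FALSE (a lie) because Sam is a knight.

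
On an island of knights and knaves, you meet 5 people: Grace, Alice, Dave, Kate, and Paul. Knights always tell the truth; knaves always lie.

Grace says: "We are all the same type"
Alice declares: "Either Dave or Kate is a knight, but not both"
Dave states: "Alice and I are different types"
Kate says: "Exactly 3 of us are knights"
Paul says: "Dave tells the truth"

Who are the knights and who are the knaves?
Grace is a knave.
Alice is a knave.
Dave is a knight.
Kate is a knight.
Paul is a knight.

Verification:
- Grace (knave) says "We are all the same type" - this is FALSE (a lie) because Dave, Kate, and Paul are knights and Grace and Alice are knaves.
- Alice (knave) says "Either Dave or Kate is a knight, but not both" - this is FALSE (a lie) because Dave is a knight and Kate is a knight.
- Dave (knight) says "Alice and I are different types" - this is TRUE because Dave is a knight and Alice is a knave.
- Kate (knight) says "Exactly 3 of us are knights" - this is TRUE because there are 3 knights.
- Paul (knight) says "Dave tells the truth" - this is TRUE because Dave is a knight.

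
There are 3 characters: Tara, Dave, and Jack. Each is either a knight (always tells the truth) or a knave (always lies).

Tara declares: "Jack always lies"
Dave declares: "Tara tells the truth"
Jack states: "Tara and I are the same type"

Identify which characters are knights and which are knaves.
Tara is a knight.
Dave is a knight.
Jack is a knave.

Verification:
- Tara (knight) says "Jack always lies" - this is TRUE because Jack is a knave.
- Dave (knight) says "Tara tells the truth" - this is TRUE because Tara is a knight.
- Jack (knave) says "Tara and I are the same type" - this is FALSE (a lie) because Jack is a knave and Tara is a knight.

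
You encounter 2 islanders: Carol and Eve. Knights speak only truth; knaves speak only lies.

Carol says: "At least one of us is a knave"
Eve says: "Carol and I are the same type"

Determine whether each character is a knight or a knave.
Carol is a knight.
Eve is a knave.

Verification:
- Carol (knight) says "At least one of us is a knave" - this is TRUE because Eve is a knave.
- Eve (knave) says "Carol and I are the same type" - this is FALSE (a lie) because Eve is a knave and Carol is a knight.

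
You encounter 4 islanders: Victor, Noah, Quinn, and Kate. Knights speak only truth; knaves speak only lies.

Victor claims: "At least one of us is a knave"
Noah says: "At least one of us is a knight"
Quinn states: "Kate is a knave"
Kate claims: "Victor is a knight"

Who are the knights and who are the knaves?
Victor is a knight.
Noah is a knight.
Quinn is a knave.
Kate is a knight.

Verification:
- Victor (knight) says "At least one of us is a knave" - this is TRUE because Quinn is a knave.
- Noah (knight) says "At least one of us is a knight" - this is TRUE because Victor, Noah, and Kate are knights.
- Quinn (knave) says "Kate is a knave" - this is FALSE (a lie) because Kate is a knight.
- Kate (knight) says "Victor is a knight" - this is TRUE because Victor is a knight.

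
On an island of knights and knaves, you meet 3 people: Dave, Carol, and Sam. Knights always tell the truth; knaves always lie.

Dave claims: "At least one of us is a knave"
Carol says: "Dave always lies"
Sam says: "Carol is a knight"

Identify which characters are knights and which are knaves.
Dave is a knight.
Carol is a knave.
Sam is a knave.

Verification:
- Dave (knight) says "At least one of us is a knave" - this is TRUE because Carol and Sam are knaves.
- Carol (knave) says "Dave always lies" - this is FALSE (a lie) because Dave is a knight.
- Sam (knave) says "Carol is a knight" - this is FALSE (a lie) because Carol is a knave.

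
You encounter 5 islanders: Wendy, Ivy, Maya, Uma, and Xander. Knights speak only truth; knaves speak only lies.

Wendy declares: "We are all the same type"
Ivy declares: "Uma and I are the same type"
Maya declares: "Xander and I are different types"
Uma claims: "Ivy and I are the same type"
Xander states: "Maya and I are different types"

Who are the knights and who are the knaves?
Wendy is a knave.
Ivy is a knight.
Maya is a knave.
Uma is a knight.
Xander is a knave.

Verification:
- Wendy (knave) says "We are all the same type" - this is FALSE (a lie) because Ivy and Uma are knights and Wendy, Maya, and Xander are knaves.
- Ivy (knight) says "Uma and I are the same type" - this is TRUE because Ivy is a knight and Uma is a knight.
- Maya (knave) says "Xander and I are different types" - this is FALSE (a lie) because Maya is a knave and Xander is a knave.
- Uma (knight) says "Ivy and I are the same type" - this is TRUE because Uma is a knight and Ivy is a knight.
- Xander (knave) says "Maya and I are different types" - this is FALSE (a lie) because Xander is a knave and Maya is a knave.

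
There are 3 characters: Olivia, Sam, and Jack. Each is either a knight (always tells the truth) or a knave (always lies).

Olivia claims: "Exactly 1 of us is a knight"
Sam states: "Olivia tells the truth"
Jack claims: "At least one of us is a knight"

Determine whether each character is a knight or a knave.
Olivia is a knave.
Sam is a knave.
Jack is a knave.

Verification:
- Olivia (knave) says "Exactly 1 of us is a knight" - this is FALSE (a lie) because there are 0 knights.
- Sam (knave) says "Olivia tells the truth" - this is FALSE (a lie) because Olivia is a knave.
- Jack (knave) says "At least one of us is a knight" - this is FALSE (a lie) because no one is a knight.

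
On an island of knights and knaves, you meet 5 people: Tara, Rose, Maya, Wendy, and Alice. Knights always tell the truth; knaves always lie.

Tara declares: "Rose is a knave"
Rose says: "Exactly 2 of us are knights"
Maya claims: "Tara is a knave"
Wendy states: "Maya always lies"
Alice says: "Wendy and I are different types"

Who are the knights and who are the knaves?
Tara is a knave.
Rose is a knight.
Maya is a knight.
Wendy is a knave.
Alice is a knave.

Verification:
- Tara (knave) says "Rose is a knave" - this is FALSE (a lie) because Rose is a knight.
- Rose (knight) says "Exactly 2 of us are knights" - this is TRUE because there are 2 knights.
- Maya (knight) says "Tara is a knave" - this is TRUE because Tara is a knave.
- Wendy (knave) says "Maya always lies" - this is FALSE (a lie) because Maya is a knight.
- Alice (knave) says "Wendy and I are different types" - this is FALSE (a lie) because Alice is a knave and Wendy is a knave.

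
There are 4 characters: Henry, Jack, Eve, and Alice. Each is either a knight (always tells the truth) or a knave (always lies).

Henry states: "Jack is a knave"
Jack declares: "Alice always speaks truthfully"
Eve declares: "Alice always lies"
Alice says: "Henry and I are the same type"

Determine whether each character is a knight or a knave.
Henry is a knight.
Jack is a knave.
Eve is a knight.
Alice is a knave.

Verification:
- Henry (knight) says "Jack is a knave" - this is TRUE because Jack is a knave.
- Jack (knave) says "Alice always speaks truthfully" - this is FALSE (a lie) because Alice is a knave.
- Eve (knight) says "Alice always lies" - this is TRUE because Alice is a knave.
- Alice (knave) says "Henry and I are the same type" - this is FALSE (a lie) because Alice is a knave and Henry is a knight.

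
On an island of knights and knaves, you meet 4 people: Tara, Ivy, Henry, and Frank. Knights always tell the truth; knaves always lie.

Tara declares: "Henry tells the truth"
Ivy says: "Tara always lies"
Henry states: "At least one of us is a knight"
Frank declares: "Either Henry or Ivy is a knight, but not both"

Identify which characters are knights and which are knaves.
Tara is a knight.
Ivy is a knave.
Henry is a knight.
Frank is a knight.

Verification:
- Tara (knight) says "Henry tells the truth" - this is TRUE because Henry is a knight.
- Ivy (knave) says "Tara always lies" - this is FALSE (a lie) because Tara is a knight.
- Henry (knight) says "At least one of us is a knight" - this is TRUE because Tara, Henry, and Frank are knights.
- Frank (knight) says "Either Henry or Ivy is a knight, but not both" - this is TRUE because Henry is a knight and Ivy is a knave.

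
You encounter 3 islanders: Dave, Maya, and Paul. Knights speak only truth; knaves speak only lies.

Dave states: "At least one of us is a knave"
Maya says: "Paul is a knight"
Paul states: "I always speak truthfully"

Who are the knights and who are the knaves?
Dave is a knight.
Maya is a knave.
Paul is a knave.

Verification:
- Dave (knight) says "At least one of us is a knave" - this is TRUE because Maya and Paul are knaves.
- Maya (knave) says "Paul is a knight" - this is FALSE (a lie) because Paul is a knave.
- Paul (knave) says "I always speak truthfully" - this is FALSE (a lie) because Paul is a knave.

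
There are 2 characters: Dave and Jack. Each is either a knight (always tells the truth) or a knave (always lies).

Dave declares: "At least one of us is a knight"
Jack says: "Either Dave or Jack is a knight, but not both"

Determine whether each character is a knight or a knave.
Dave is a knave.
Jack is a knave.

Verification:
- Dave (knave) says "At least one of us is a knight" - this is FALSE (a lie) because no one is a knight.
- Jack (knave) says "Either Dave or Jack is a knight, but not both" - this is FALSE (a lie) because Dave is a knave and Jack is a knave.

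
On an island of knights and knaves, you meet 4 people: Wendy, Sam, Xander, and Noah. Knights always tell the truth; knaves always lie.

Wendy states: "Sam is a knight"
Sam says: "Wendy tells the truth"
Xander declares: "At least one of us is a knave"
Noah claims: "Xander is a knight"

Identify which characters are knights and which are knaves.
Wendy is a knave.
Sam is a knave.
Xander is a knight.
Noah is a knight.

Verification:
- Wendy (knave) says "Sam is a knight" - this is FALSE (a lie) because Sam is a knave.
- Sam (knave) says "Wendy tells the truth" - this is FALSE (a lie) because Wendy is a knave.
- Xander (knight) says "At least one of us is a knave" - this is TRUE because Wendy and Sam are knaves.
- Noah (knight) says "Xander is a knight" - this is TRUE because Xander is a knight.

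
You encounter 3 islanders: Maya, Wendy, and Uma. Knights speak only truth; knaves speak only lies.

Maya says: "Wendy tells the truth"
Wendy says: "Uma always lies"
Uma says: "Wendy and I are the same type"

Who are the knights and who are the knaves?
Maya is a knight.
Wendy is a knight.
Uma is a knave.

Verification:
- Maya (knight) says "Wendy tells the truth" - this is TRUE because Wendy is a knight.
- Wendy (knight) says "Uma always lies" - this is TRUE because Uma is a knave.
- Uma (knave) says "Wendy and I are the same type" - this is FALSE (a lie) because Uma is a knave and Wendy is a knight.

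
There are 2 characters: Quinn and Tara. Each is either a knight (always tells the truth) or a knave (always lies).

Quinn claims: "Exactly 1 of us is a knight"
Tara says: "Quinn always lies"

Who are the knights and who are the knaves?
Quinn is a knight.
Tara is a knave.

Verification:
- Quinn (knight) says "Exactly 1 of us is a knight" - this is TRUE because there are 1 knights.
- Tara (knave) says "Quinn always lies" - this is FALSE (a lie) because Quinn is a knight.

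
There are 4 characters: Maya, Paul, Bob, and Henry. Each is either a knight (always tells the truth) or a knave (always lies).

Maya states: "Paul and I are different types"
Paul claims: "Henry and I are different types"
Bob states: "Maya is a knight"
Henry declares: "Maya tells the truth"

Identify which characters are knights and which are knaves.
Maya is a knave.
Paul is a knave.
Bob is a knave.
Henry is a knave.

Verification:
- Maya (knave) says "Paul and I are different types" - this is FALSE (a lie) because Maya is a knave and Paul is a knave.
- Paul (knave) says "Henry and I are different types" - this is FALSE (a lie) because Paul is a knave and Henry is a knave.
- Bob (knave) says "Maya is a knight" - this is FALSE (a lie) because Maya is a knave.
- Henry (knave) says "Maya tells the truth" - this is FALSE (a lie) because Maya is a knave.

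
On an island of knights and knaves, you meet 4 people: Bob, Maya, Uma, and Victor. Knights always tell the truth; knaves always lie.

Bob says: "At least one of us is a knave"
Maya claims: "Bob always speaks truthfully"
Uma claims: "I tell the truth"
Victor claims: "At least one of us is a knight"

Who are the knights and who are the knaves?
Bob is a knight.
Maya is a knight.
Uma is a knave.
Victor is a knight.

Verification:
- Bob (knight) says "At least one of us is a knave" - this is TRUE because Uma is a knave.
- Maya (knight) says "Bob always speaks truthfully" - this is TRUE because Bob is a knight.
- Uma (knave) says "I tell the truth" - this is FALSE (a lie) because Uma is a knave.
- Victor (knight) says "At least one of us is a knight" - this is TRUE because Bob, Maya, and Victor are knights.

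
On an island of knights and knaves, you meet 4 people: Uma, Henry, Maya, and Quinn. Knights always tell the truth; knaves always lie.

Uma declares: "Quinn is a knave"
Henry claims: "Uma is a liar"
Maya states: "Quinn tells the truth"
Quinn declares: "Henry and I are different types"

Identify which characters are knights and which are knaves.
Uma is a knight.
Henry is a knave.
Maya is a knave.
Quinn is a knave.

Verification:
- Uma (knight) says "Quinn is a knave" - this is TRUE because Quinn is a knave.
- Henry (knave) says "Uma is a liar" - this is FALSE (a lie) because Uma is a knight.
- Maya (knave) says "Quinn tells the truth" - this is FALSE (a lie) because Quinn is a knave.
- Quinn (knave) says "Henry and I are different types" - this is FALSE (a lie) because Quinn is a knave and Henry is a knave.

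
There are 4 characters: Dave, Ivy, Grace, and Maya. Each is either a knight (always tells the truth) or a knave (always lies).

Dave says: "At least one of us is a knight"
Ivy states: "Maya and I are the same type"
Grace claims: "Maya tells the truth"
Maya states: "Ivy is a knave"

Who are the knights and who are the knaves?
Dave is a knight.
Ivy is a knave.
Grace is a knight.
Maya is a knight.

Verification:
- Dave (knight) says "At least one of us is a knight" - this is TRUE because Dave, Grace, and Maya are knights.
- Ivy (knave) says "Maya and I are the same type" - this is FALSE (a lie) because Ivy is a knave and Maya is a knight.
- Grace (knight) says "Maya tells the truth" - this is TRUE because Maya is a knight.
- Maya (knight) says "Ivy is a knave" - this is TRUE because Ivy is a knave.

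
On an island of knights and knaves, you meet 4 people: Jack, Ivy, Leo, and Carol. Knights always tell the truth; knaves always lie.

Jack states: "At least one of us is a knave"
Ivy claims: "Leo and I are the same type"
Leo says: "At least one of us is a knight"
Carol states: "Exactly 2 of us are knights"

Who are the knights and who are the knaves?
Jack is a knight.
Ivy is a knight.
Leo is a knight.
Carol is a knave.

Verification:
- Jack (knight) says "At least one of us is a knave" - this is TRUE because Carol is a knave.
- Ivy (knight) says "Leo and I are the same type" - this is TRUE because Ivy is a knight and Leo is a knight.
- Leo (knight) says "At least one of us is a knight" - this is TRUE because Jack, Ivy, and Leo are knights.
- Carol (knave) says "Exactly 2 of us are knights" - this is FALSE (a lie) because there are 3 knights.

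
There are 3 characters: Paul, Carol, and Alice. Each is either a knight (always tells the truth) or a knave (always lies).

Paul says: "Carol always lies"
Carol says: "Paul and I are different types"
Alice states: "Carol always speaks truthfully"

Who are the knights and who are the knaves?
Paul is a knave.
Carol is a knight.
Alice is a knight.

Verification:
- Paul (knave) says "Carol always lies" - this is FALSE (a lie) because Carol is a knight.
- Carol (knight) says "Paul and I are different types" - this is TRUE because Carol is a knight and Paul is a knave.
- Alice (knight) says "Carol always speaks truthfully" - this is TRUE because Carol is a knight.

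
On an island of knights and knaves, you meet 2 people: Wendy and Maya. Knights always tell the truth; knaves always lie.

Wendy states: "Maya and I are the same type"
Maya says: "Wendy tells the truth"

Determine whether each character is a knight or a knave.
Wendy is a knight.
Maya is a knight.

Verification:
- Wendy (knight) says "Maya and I are the same type" - this is TRUE because Wendy is a knight and Maya is a knight.
- Maya (knight) says "Wendy tells the truth" - this is TRUE because Wendy is a knight.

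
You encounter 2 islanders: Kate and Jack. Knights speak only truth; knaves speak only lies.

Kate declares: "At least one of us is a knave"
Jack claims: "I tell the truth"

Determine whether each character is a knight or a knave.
Kate is a knight.
Jack is a knave.

Verification:
- Kate (knight) says "At least one of us is a knave" - this is TRUE because Jack is a knave.
- Jack (knave) says "I tell the truth" - this is FALSE (a lie) because Jack is a knave.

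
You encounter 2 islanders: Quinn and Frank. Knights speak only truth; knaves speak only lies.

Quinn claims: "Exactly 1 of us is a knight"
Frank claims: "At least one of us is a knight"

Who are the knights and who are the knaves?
Quinn is a knave.
Frank is a knave.

Verification:
- Quinn (knave) says "Exactly 1 of us is a knight" - this is FALSE (a lie) because there are 0 knights.
- Frank (knave) says "At least one of us is a knight" - this is FALSE (a lie) because no one is a knight.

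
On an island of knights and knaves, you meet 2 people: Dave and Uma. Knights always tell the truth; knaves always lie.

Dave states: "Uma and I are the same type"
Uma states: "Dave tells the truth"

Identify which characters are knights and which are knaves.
Dave is a knight.
Uma is a knight.

Verification:
- Dave (knight) says "Uma and I are the same type" - this is TRUE because Dave is a knight and Uma is a knight.
- Uma (knight) says "Dave tells the truth" - this is TRUE because Dave is a knight.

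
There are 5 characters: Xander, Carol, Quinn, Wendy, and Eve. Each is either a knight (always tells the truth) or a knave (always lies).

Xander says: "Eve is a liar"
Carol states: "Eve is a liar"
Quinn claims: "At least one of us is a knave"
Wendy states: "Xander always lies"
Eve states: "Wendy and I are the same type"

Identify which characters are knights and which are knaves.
Xander is a knave.
Carol is a knave.
Quinn is a knight.
Wendy is a knight.
Eve is a knight.

Verification:
- Xander (knave) says "Eve is a liar" - this is FALSE (a lie) because Eve is a knight.
- Carol (knave) says "Eve is a liar" - this is FALSE (a lie) because Eve is a knight.
- Quinn (knight) says "At least one of us is a knave" - this is TRUE because Xander and Carol are knaves.
- Wendy (knight) says "Xander always lies" - this is TRUE because Xander is a knave.
- Eve (knight) says "Wendy and I are the same type" - this is TRUE because Eve is a knight and Wendy is a knight.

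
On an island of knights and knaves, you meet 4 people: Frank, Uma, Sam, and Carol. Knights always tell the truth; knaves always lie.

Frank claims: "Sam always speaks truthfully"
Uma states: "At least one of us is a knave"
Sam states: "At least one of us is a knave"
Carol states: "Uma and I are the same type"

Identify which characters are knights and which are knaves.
Frank is a knight.
Uma is a knight.
Sam is a knight.
Carol is a knave.

Verification:
- Frank (knight) says "Sam always speaks truthfully" - this is TRUE because Sam is a knight.
- Uma (knight) says "At least one of us is a knave" - this is TRUE because Carol is a knave.
- Sam (knight) says "At least one of us is a knave" - this is TRUE because Carol is a knave.
- Carol (knave) says "Uma and I are the same type" - this is FALSE (a lie) because Carol is a knave and Uma is a knight.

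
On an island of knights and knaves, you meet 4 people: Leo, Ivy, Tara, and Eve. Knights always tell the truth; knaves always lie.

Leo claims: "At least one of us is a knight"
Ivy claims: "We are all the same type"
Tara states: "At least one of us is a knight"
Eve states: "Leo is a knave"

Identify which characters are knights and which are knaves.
Leo is a knight.
Ivy is a knave.
Tara is a knight.
Eve is a knave.

Verification:
- Leo (knight) says "At least one of us is a knight" - this is TRUE because Leo and Tara are knights.
- Ivy (knave) says "We are all the same type" - this is FALSE (a lie) because Leo and Tara are knights and Ivy and Eve are knaves.
- Tara (knight) says "At least one of us is a knight" - this is TRUE because Leo and Tara are knights.
- Eve (knave) says "Leo is a knave" - this is FALSE (a lie) because Leo is a knight.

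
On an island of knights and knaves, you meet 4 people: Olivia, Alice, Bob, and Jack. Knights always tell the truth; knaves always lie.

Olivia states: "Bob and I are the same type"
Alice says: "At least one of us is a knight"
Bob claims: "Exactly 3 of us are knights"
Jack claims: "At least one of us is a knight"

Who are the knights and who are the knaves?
Olivia is a knave.
Alice is a knight.
Bob is a knight.
Jack is a knight.

Verification:
- Olivia (knave) says "Bob and I are the same type" - this is FALSE (a lie) because Olivia is a knave and Bob is a knight.
- Alice (knight) says "At least one of us is a knight" - this is TRUE because Alice, Bob, and Jack are knights.
- Bob (knight) says "Exactly 3 of us are knights" - this is TRUE because there are 3 knights.
- Jack (knight) says "At least one of us is a knight" - this is TRUE because Alice, Bob, and Jack are knights.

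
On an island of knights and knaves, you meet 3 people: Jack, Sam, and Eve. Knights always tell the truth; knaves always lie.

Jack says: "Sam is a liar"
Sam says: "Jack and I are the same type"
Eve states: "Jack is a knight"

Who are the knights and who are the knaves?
Jack is a knight.
Sam is a knave.
Eve is a knight.

Verification:
- Jack (knight) says "Sam is a liar" - this is TRUE because Sam is a knave.
- Sam (knave) says "Jack and I are the same type" - this is FALSE (a lie) because Sam is a knave and Jack is a knight.
- Eve (knight) says "Jack is a knight" - this is TRUE because Jack is a knight.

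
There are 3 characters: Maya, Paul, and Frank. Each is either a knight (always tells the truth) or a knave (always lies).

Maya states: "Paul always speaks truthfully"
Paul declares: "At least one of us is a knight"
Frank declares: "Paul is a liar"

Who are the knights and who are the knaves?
Maya is a knight.
Paul is a knight.
Frank is a knave.

Verification:
- Maya (knight) says "Paul always speaks truthfully" - this is TRUE because Paul is a knight.
- Paul (knight) says "At least one of us is a knight" - this is TRUE because Maya and Paul are knights.
- Frank (knave) says "Paul is a liar" - this is FALSE (a lie) because Paul is a knight.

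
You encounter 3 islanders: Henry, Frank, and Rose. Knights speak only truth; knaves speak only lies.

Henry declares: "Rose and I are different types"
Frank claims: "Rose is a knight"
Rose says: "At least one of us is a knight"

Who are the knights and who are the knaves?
Henry is a knave.
Frank is a knave.
Rose is a knave.

Verification:
- Henry (knave) says "Rose and I are different types" - this is FALSE (a lie) because Henry is a knave and Rose is a knave.
- Frank (knave) says "Rose is a knight" - this is FALSE (a lie) because Rose is a knave.
- Rose (knave) says "At least one of us is a knight" - this is FALSE (a lie) because no one is a knight.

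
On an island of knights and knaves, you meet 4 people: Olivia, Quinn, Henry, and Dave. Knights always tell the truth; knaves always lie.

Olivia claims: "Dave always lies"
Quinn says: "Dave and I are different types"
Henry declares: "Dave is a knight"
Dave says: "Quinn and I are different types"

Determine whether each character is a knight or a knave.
Olivia is a knight.
Quinn is a knave.
Henry is a knave.
Dave is a knave.

Verification:
- Olivia (knight) says "Dave always lies" - this is TRUE because Dave is a knave.
- Quinn (knave) says "Dave and I are different types" - this is FALSE (a lie) because Quinn is a knave and Dave is a knave.
- Henry (knave) says "Dave is a knight" - this is FALSE (a lie) because Dave is a knave.
- Dave (knave) says "Quinn and I are different types" - this is FALSE (a lie) because Dave is a knave and Quinn is a knave.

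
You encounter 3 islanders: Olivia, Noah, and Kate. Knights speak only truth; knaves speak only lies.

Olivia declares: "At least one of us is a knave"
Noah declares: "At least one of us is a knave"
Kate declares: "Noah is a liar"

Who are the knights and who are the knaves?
Olivia is a knight.
Noah is a knight.
Kate is a knave.

Verification:
- Olivia (knight) says "At least one of us is a knave" - this is TRUE because Kate is a knave.
- Noah (knight) says "At least one of us is a knave" - this is TRUE because Kate is a knave.
- Kate (knave) says "Noah is a liar" - this is FALSE (a lie) because Noah is a knight.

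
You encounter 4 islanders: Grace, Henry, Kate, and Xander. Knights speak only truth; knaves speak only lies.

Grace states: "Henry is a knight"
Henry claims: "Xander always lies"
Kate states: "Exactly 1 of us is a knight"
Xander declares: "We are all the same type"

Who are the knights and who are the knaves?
Grace is a knight.
Henry is a knight.
Kate is a knave.
Xander is a knave.

Verification:
- Grace (knight) says "Henry is a knight" - this is TRUE because Henry is a knight.
- Henry (knight) says "Xander always lies" - this is TRUE because Xander is a knave.
- Kate (knave) says "Exactly 1 of us is a knight" - this is FALSE (a lie) because there are 2 knights.
- Xander (knave) says "We are all the same type" - this is FALSE (a lie) because Grace and Henry are knights and Kate and Xander are knaves.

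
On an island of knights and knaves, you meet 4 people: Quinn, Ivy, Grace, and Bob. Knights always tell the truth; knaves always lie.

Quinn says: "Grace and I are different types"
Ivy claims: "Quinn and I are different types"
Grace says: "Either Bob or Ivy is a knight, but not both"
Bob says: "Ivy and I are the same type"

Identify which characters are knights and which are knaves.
Quinn is a knave.
Ivy is a knight.
Grace is a knave.
Bob is a knight.

Verification:
- Quinn (knave) says "Grace and I are different types" - this is FALSE (a lie) because Quinn is a knave and Grace is a knave.
- Ivy (knight) says "Quinn and I are different types" - this is TRUE because Ivy is a knight and Quinn is a knave.
- Grace (knave) says "Either Bob or Ivy is a knight, but not both" - this is FALSE (a lie) because Bob is a knight and Ivy is a knight.
- Bob (knight) says "Ivy and I are the same type" - this is TRUE because Bob is a knight and Ivy is a knight.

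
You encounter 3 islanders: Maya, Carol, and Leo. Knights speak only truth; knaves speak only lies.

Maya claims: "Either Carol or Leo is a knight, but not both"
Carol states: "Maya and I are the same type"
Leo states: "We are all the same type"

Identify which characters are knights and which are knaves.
Maya is a knight.
Carol is a knight.
Leo is a knave.

Verification:
- Maya (knight) says "Either Carol or Leo is a knight, but not both" - this is TRUE because Carol is a knight and Leo is a knave.
- Carol (knight) says "Maya and I are the same type" - this is TRUE because Carol is a knight and Maya is a knight.
- Leo (knave) says "We are all the same type" - this is FALSE (a lie) because Maya and Carol are knights and Leo is a knave.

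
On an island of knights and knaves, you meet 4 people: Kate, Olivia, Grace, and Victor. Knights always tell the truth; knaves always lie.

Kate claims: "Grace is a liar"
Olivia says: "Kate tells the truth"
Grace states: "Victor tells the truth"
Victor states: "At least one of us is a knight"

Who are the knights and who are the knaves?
Kate is a knave.
Olivia is a knave.
Grace is a knight.
Victor is a knight.

Verification:
- Kate (knave) says "Grace is a liar" - this is FALSE (a lie) because Grace is a knight.
- Olivia (knave) says "Kate tells the truth" - this is FALSE (a lie) because Kate is a knave.
- Grace (knight) says "Victor tells the truth" - this is TRUE because Victor is a knight.
- Victor (knight) says "At least one of us is a knight" - this is TRUE because Grace and Victor are knights.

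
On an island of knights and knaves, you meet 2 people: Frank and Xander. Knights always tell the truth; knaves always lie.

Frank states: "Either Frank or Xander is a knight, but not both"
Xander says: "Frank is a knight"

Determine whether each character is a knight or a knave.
Frank is a knave.
Xander is a knave.

Verification:
- Frank (knave) says "Either Frank or Xander is a knight, but not both" - this is FALSE (a lie) because Frank is a knave and Xander is a knave.
- Xander (knave) says "Frank is a knight" - this is FALSE (a lie) because Frank is a knave.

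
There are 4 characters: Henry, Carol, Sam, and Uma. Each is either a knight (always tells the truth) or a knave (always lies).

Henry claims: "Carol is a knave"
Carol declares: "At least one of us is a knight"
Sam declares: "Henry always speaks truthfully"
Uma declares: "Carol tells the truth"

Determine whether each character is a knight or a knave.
Henry is a knave.
Carol is a knight.
Sam is a knave.
Uma is a knight.

Verification:
- Henry (knave) says "Carol is a knave" - this is FALSE (a lie) because Carol is a knight.
- Carol (knight) says "At least one of us is a knight" - this is TRUE because Carol and Uma are knights.
- Sam (knave) says "Henry always speaks truthfully" - this is FALSE (a lie) because Henry is a knave.
- Uma (knight) says "Carol tells the truth" - this is TRUE because Carol is a knight.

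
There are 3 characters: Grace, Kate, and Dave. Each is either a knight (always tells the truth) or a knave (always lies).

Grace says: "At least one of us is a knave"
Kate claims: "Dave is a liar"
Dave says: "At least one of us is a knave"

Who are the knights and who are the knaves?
Grace is a knight.
Kate is a knave.
Dave is a knight.

Verification:
- Grace (knight) says "At least one of us is a knave" - this is TRUE because Kate is a knave.
- Kate (knave) says "Dave is a liar" - this is FALSE (a lie) because Dave is a knight.
- Dave (knight) says "At least one of us is a knave" - this is TRUE because Kate is a knave.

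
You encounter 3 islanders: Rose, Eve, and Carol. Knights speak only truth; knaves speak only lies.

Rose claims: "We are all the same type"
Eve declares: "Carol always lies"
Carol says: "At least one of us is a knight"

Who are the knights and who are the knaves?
Rose is a knave.
Eve is a knave.
Carol is a knight.

Verification:
- Rose (knave) says "We are all the same type" - this is FALSE (a lie) because Carol is a knight and Rose and Eve are knaves.
- Eve (knave) says "Carol always lies" - this is FALSE (a lie) because Carol is a knight.
- Carol (knight) says "At least one of us is a knight" - this is TRUE because Carol is a knight.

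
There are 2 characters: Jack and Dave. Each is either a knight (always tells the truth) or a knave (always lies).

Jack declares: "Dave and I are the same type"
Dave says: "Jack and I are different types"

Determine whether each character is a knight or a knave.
Jack is a knave.
Dave is a knight.

Verification:
- Jack (knave) says "Dave and I are the same type" - this is FALSE (a lie) because Jack is a knave and Dave is a knight.
- Dave (knight) says "Jack and I are different types" - this is TRUE because Dave is a knight and Jack is a knave.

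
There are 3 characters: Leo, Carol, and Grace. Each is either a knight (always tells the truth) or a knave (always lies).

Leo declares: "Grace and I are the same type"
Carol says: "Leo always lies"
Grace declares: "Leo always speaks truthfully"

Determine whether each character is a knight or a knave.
Leo is a knight.
Carol is a knave.
Grace is a knight.

Verification:
- Leo (knight) says "Grace and I are the same type" - this is TRUE because Leo is a knight and Grace is a knight.
- Carol (knave) says "Leo always lies" - this is FALSE (a lie) because Leo is a knight.
- Grace (knight) says "Leo always speaks truthfully" - this is TRUE because Leo is a knight.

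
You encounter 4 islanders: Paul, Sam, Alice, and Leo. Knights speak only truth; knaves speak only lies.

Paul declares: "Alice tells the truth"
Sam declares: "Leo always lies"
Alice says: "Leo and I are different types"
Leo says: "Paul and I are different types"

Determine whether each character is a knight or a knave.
Paul is a knave.
Sam is a knight.
Alice is a knave.
Leo is a knave.

Verification:
- Paul (knave) says "Alice tells the truth" - this is FALSE (a lie) because Alice is a knave.
- Sam (knight) says "Leo always lies" - this is TRUE because Leo is a knave.
- Alice (knave) says "Leo and I are different types" - this is FALSE (a lie) because Alice is a knave and Leo is a knave.
- Leo (knave) says "Paul and I are different types" - this is FALSE (a lie) because Leo is a knave and Paul is a knave.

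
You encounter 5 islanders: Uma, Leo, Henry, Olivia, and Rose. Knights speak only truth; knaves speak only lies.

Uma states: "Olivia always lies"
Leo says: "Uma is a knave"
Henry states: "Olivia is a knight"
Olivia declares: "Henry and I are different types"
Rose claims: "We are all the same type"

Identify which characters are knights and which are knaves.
Uma is a knight.
Leo is a knave.
Henry is a knave.
Olivia is a knave.
Rose is a knave.

Verification:
- Uma (knight) says "Olivia always lies" - this is TRUE because Olivia is a knave.
- Leo (knave) says "Uma is a knave" - this is FALSE (a lie) because Uma is a knight.
- Henry (knave) says "Olivia is a knight" - this is FALSE (a lie) because Olivia is a knave.
- Olivia (knave) says "Henry and I are different types" - this is FALSE (a lie) because Olivia is a knave and Henry is a knave.
- Rose (knave) says "We are all the same type" - this is FALSE (a lie) because Uma is a knight and Leo, Henry, Olivia, and Rose are knaves.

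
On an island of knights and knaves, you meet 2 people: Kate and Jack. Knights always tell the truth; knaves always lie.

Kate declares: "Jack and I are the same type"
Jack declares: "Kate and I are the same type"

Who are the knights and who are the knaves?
Kate is a knight.
Jack is a knight.

Verification:
- Kate (knight) says "Jack and I are the same type" - this is TRUE because Kate is a knight and Jack is a knight.
- Jack (knight) says "Kate and I are the same type" - this is TRUE because Jack is a knight and Kate is a knight.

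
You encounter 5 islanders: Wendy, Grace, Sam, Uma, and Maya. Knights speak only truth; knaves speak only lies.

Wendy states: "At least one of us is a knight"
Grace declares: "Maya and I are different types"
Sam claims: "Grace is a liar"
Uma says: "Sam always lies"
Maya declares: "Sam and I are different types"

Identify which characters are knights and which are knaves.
Wendy is a knight.
Grace is a knight.
Sam is a knave.
Uma is a knight.
Maya is a knave.

Verification:
- Wendy (knight) says "At least one of us is a knight" - this is TRUE because Wendy, Grace, and Uma are knights.
- Grace (knight) says "Maya and I are different types" - this is TRUE because Grace is a knight and Maya is a knave.
- Sam (knave) says "Grace is a liar" - this is FALSE (a lie) because Grace is a knight.
- Uma (knight) says "Sam always lies" - this is TRUE because Sam is a knave.
- Maya (knave) says "Sam and I are different types" - this is FALSE (a lie) because Maya is a knave and Sam is a knave.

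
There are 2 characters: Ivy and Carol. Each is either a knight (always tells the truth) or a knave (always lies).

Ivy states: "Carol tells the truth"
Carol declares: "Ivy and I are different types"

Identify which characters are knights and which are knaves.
Ivy is a knave.
Carol is a knave.

Verification:
- Ivy (knave) says "Carol tells the truth" - this is FALSE (a lie) because Carol is a knave.
- Carol (knave) says "Ivy and I are different types" - this is FALSE (a lie) because Carol is a knave and Ivy is a knave.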